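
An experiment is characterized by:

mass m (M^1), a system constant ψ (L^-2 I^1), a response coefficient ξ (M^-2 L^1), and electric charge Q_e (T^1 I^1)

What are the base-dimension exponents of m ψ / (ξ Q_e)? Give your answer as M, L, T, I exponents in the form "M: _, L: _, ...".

M: 3, L: -3, T: -1, I: 0

Collect each base-dimension exponent across the product:
  M: (1) + (0) − (-2) − (0) = 3
  L: (0) + (-2) − (1) − (0) = -3
  T: (0) + (0) − (0) − (1) = -1
  I: (0) + (1) − (0) − (1) = 0
So the dimensions are [M³ L⁻³ T⁻¹].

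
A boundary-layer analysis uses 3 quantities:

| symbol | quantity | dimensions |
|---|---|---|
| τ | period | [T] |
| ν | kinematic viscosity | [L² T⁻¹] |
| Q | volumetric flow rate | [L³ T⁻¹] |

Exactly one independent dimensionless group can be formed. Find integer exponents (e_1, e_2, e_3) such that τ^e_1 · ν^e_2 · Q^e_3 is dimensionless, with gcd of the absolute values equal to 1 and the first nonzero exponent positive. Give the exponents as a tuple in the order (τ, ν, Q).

L: e_1·(0) + e_2·(2) + e_3·(3) = 0
T: e_1·(1) + e_2·(-1) + e_3·(-1) = 0
Solving this homogeneous linear system for the smallest-integer solution (first nonzero entry positive) gives (1, 3, -2).

(1, 3, -2)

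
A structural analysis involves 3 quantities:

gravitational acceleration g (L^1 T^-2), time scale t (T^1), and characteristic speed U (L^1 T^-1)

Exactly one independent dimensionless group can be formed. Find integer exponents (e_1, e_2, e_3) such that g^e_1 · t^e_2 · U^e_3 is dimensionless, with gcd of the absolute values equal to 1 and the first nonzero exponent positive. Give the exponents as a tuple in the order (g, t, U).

L: e_1·(1) + e_2·(0) + e_3·(1) = 0
T: e_1·(-2) + e_2·(1) + e_3·(-1) = 0
Solving this homogeneous linear system for the smallest-integer solution (first nonzero entry positive) gives (1, 1, -1).

(1, 1, -1)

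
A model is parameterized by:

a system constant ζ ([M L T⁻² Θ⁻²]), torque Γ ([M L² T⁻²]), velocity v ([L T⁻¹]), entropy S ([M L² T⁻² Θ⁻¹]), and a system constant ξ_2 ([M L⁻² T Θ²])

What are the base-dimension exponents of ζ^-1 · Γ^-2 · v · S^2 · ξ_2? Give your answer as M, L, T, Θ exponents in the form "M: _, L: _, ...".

Collect each base-dimension exponent across the product:
  M: −(1) − 2·(1) + (0) + 2·(1) + (1) = 0
  L: −(1) − 2·(2) + (1) + 2·(2) + (-2) = -2
  T: −(-2) − 2·(-2) + (-1) + 2·(-2) + (1) = 2
  Θ: −(-2) − 2·(0) + (0) + 2·(-1) + (2) = 2
So the dimensions are [L⁻² T² Θ²].

M: 0, L: -2, T: 2, Θ: 2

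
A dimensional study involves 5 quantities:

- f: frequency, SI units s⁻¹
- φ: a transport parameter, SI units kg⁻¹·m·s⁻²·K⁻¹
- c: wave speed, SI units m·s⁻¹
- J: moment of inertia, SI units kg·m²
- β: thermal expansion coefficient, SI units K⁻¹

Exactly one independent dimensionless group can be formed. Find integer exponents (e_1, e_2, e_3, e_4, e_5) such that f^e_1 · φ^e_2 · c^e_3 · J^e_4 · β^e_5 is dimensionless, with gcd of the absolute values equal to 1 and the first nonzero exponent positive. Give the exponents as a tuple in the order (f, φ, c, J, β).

(1, 1, -3, 1, -1)

M: e_1·(0) + e_2·(-1) + e_3·(0) + e_4·(1) + e_5·(0) = 0
L: e_1·(0) + e_2·(1) + e_3·(1) + e_4·(2) + e_5·(0) = 0
T: e_1·(-1) + e_2·(-2) + e_3·(-1) + e_4·(0) + e_5·(0) = 0
Θ: e_1·(0) + e_2·(-1) + e_3·(0) + e_4·(0) + e_5·(-1) = 0
Solving this homogeneous linear system for the smallest-integer solution (first nonzero entry positive) gives (1, 1, -3, 1, -1).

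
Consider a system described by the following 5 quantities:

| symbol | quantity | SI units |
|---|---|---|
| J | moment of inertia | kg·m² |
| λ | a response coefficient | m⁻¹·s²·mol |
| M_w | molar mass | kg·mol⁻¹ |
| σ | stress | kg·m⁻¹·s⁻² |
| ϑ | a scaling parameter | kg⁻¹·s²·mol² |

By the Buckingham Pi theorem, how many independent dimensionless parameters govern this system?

There are 5 variables and 4 base dimensions (M, L, T, N).
The dimension matrix has rank 4.
Independent dimensionless groups: 5 − 4 = 1.

1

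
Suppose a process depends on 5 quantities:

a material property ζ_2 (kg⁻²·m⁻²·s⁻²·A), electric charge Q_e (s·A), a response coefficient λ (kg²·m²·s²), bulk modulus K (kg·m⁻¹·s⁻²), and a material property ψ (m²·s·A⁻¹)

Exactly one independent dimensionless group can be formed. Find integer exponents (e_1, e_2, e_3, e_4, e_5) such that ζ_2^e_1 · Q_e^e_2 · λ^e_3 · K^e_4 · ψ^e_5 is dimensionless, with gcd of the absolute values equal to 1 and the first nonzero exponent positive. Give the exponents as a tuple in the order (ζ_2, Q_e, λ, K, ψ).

(2, -4, 3, -2, -2)

M: e_1·(-2) + e_2·(0) + e_3·(2) + e_4·(1) + e_5·(0) = 0
L: e_1·(-2) + e_2·(0) + e_3·(2) + e_4·(-1) + e_5·(2) = 0
T: e_1·(-2) + e_2·(1) + e_3·(2) + e_4·(-2) + e_5·(1) = 0
I: e_1·(1) + e_2·(1) + e_3·(0) + e_4·(0) + e_5·(-1) = 0
Solving this homogeneous linear system for the smallest-integer solution (first nonzero entry positive) gives (2, -4, 3, -2, -2).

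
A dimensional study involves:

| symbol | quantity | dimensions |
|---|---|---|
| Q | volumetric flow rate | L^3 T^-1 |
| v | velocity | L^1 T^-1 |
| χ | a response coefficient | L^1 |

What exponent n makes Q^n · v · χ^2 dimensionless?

Balance the L exponent: (3)·n from Q, plus (1) + 2·(1) = 3 from the rest, must sum to zero.
3n + 3 = 0, so n = -1.

-1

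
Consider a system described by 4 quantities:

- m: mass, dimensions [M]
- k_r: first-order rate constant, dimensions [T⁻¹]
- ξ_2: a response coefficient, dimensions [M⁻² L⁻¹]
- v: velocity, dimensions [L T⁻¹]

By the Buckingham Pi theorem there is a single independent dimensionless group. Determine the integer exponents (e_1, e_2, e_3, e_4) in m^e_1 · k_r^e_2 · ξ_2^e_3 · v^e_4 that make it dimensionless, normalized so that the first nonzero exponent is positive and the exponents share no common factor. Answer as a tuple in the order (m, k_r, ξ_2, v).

M: e_1·(1) + e_2·(0) + e_3·(-2) + e_4·(0) = 0
L: e_1·(0) + e_2·(0) + e_3·(-1) + e_4·(1) = 0
T: e_1·(0) + e_2·(-1) + e_3·(0) + e_4·(-1) = 0
Solving this homogeneous linear system for the smallest-integer solution (first nonzero entry positive) gives (2, -1, 1, 1).

(2, -1, 1, 1)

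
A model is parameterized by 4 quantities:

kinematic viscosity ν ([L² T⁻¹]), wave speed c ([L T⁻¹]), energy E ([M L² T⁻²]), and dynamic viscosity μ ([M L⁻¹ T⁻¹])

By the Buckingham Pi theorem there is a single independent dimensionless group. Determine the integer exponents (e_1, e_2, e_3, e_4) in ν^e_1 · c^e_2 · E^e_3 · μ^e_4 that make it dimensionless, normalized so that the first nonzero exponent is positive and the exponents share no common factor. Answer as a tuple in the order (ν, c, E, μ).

(2, -1, -1, 1)

M: e_1·(0) + e_2·(0) + e_3·(1) + e_4·(1) = 0
L: e_1·(2) + e_2·(1) + e_3·(2) + e_4·(-1) = 0
T: e_1·(-1) + e_2·(-1) + e_3·(-2) + e_4·(-1) = 0
Solving this homogeneous linear system for the smallest-integer solution (first nonzero entry positive) gives (2, -1, -1, 1).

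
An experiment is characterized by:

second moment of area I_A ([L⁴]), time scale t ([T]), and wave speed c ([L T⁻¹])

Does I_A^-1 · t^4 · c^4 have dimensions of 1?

Sum the exponent of each base dimension across the product:
  L: −[I_A]_L + 4·[t]_L + 4·[c]_L = −(4) + 4·(0) + 4·(1) = 0
  T: −[I_A]_T + 4·[t]_T + 4·[c]_T = −(0) + 4·(1) + 4·(-1) = 0
All base exponents vanish — dimensionless.

yes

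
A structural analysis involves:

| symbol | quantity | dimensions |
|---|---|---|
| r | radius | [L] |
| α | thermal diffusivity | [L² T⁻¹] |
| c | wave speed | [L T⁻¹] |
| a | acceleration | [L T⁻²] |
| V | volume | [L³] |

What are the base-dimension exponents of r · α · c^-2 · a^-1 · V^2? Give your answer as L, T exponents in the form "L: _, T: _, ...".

L: 6, T: 3

Collect each base-dimension exponent across the product:
  L: (1) + (2) − 2·(1) − (1) + 2·(3) = 6
  T: (0) + (-1) − 2·(-1) − (-2) + 2·(0) = 3
So the dimensions are [L⁶ T³].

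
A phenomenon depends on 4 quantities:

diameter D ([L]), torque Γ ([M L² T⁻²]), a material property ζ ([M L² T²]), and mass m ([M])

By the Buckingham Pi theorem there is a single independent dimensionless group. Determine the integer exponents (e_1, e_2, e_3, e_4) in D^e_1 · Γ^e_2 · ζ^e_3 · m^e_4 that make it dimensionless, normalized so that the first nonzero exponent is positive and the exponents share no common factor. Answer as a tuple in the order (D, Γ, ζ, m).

M: e_1·(0) + e_2·(1) + e_3·(1) + e_4·(1) = 0
L: e_1·(1) + e_2·(2) + e_3·(2) + e_4·(0) = 0
T: e_1·(0) + e_2·(-2) + e_3·(2) + e_4·(0) = 0
Solving this homogeneous linear system for the smallest-integer solution (first nonzero entry positive) gives (4, -1, -1, 2).

(4, -1, -1, 2)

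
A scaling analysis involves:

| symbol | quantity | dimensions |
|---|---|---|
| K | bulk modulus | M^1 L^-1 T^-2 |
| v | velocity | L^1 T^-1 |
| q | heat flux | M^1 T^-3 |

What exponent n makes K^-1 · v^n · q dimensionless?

Balance the L exponent: (1)·n from v, plus −(-1) + (0) = 1 from the rest, must sum to zero.
n + 1 = 0, so n = -1.

-1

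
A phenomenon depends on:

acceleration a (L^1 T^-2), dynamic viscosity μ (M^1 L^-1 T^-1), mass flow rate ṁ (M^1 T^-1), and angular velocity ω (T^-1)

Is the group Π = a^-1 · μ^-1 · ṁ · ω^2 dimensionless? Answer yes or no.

yes

Sum the exponent of each base dimension across the product:
  M: −[a]_M − [μ]_M + [ṁ]_M + 2·[ω]_M = −(0) − (1) + (1) + 2·(0) = 0
  L: −[a]_L − [μ]_L + [ṁ]_L + 2·[ω]_L = −(1) − (-1) + (0) + 2·(0) = 0
  T: −[a]_T − [μ]_T + [ṁ]_T + 2·[ω]_T = −(-2) − (-1) + (-1) + 2·(-1) = 0
  Θ: −[a]_Θ − [μ]_Θ + [ṁ]_Θ + 2·[ω]_Θ = −(0) − (0) + (0) + 2·(0) = 0
All base exponents vanish — dimensionless.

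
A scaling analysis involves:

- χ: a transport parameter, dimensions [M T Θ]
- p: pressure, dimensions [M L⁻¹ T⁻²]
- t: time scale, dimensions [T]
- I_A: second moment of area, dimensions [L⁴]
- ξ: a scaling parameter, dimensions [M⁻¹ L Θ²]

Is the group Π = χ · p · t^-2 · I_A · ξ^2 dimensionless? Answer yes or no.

Sum the exponent of each base dimension across the product:
  M: [χ]_M + [p]_M − 2·[t]_M + [I_A]_M + 2·[ξ]_M = (1) + (1) − 2·(0) + (0) + 2·(-1) = 0
  L: [χ]_L + [p]_L − 2·[t]_L + [I_A]_L + 2·[ξ]_L = (0) + (-1) − 2·(0) + (4) + 2·(1) = 5
  T: [χ]_T + [p]_T − 2·[t]_T + [I_A]_T + 2·[ξ]_T = (1) + (-2) − 2·(1) + (0) + 2·(0) = -3
  Θ: [χ]_Θ + [p]_Θ − 2·[t]_Θ + [I_A]_Θ + 2·[ξ]_Θ = (1) + (0) − 2·(0) + (0) + 2·(2) = 5
Net dimensions [L⁵ T⁻³ Θ⁵] ≠ [1] — not dimensionless.

no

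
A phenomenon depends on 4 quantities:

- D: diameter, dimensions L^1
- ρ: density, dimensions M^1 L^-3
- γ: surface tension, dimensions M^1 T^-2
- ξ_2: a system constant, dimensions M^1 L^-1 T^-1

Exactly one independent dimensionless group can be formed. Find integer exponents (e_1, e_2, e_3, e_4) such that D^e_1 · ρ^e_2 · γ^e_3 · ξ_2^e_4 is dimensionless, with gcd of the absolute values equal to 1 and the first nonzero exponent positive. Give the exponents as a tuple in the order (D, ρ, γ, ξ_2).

(1, 1, 1, -2)

M: e_1·(0) + e_2·(1) + e_3·(1) + e_4·(1) = 0
L: e_1·(1) + e_2·(-3) + e_3·(0) + e_4·(-1) = 0
T: e_1·(0) + e_2·(0) + e_3·(-2) + e_4·(-1) = 0
Solving this homogeneous linear system for the smallest-integer solution (first nonzero entry positive) gives (1, 1, 1, -2).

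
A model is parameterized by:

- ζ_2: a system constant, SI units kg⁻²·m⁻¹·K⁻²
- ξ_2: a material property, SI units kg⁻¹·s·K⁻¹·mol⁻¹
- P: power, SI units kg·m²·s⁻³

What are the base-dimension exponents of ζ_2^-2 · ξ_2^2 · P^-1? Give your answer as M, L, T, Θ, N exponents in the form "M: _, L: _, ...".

M: 1, L: 0, T: 5, Θ: 2, N: -2

Collect each base-dimension exponent across the product:
  M: −2·(-2) + 2·(-1) − (1) = 1
  L: −2·(-1) + 2·(0) − (2) = 0
  T: −2·(0) + 2·(1) − (-3) = 5
  Θ: −2·(-2) + 2·(-1) − (0) = 2
  N: −2·(0) + 2·(-1) − (0) = -2
So the dimensions are [M T⁵ Θ² N⁻²].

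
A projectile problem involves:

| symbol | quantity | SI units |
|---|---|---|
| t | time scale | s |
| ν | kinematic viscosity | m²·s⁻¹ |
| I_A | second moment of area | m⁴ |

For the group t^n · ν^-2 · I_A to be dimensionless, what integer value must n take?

Balance the T exponent: (1)·n from t, plus −2·(-1) + (0) = 2 from the rest, must sum to zero.
n + 2 = 0, so n = -2.

-2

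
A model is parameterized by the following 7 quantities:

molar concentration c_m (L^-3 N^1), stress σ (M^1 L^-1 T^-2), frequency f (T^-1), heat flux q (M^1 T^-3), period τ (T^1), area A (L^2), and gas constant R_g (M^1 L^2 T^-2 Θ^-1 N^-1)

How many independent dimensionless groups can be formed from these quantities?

2

There are 7 variables and 5 base dimensions (M, L, T, Θ, N).
The dimension matrix has rank 5.
Independent dimensionless groups: 7 − 5 = 2.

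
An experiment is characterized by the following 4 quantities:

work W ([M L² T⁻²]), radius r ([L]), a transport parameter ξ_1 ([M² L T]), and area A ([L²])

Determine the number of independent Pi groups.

There are 4 variables and 3 base dimensions (M, L, T).
The dimension matrix has rank 3.
Independent dimensionless groups: 4 − 3 = 1.

1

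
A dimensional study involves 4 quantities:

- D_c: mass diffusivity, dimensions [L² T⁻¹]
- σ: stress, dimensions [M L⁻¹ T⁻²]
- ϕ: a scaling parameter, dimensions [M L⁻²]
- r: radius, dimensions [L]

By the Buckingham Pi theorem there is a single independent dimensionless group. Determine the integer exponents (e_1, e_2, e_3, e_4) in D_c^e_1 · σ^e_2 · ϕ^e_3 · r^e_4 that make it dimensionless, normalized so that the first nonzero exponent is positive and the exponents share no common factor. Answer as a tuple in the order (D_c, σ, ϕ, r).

M: e_1·(0) + e_2·(1) + e_3·(1) + e_4·(0) = 0
L: e_1·(2) + e_2·(-1) + e_3·(-2) + e_4·(1) = 0
T: e_1·(-1) + e_2·(-2) + e_3·(0) + e_4·(0) = 0
Solving this homogeneous linear system for the smallest-integer solution (first nonzero entry positive) gives (2, -1, 1, -3).

(2, -1, 1, -3)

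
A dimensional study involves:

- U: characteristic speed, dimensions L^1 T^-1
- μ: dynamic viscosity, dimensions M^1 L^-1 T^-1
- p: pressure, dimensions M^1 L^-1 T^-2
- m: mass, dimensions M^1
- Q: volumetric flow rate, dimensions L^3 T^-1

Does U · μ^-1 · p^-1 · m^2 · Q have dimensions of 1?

no

Sum the exponent of each base dimension across the product:
  M: [U]_M − [μ]_M − [p]_M + 2·[m]_M + [Q]_M = (0) − (1) − (1) + 2·(1) + (0) = 0
  L: [U]_L − [μ]_L − [p]_L + 2·[m]_L + [Q]_L = (1) − (-1) − (-1) + 2·(0) + (3) = 6
  T: [U]_T − [μ]_T − [p]_T + 2·[m]_T + [Q]_T = (-1) − (-1) − (-2) + 2·(0) + (-1) = 1
Net dimensions [L⁶ T] ≠ [1] — not dimensionless.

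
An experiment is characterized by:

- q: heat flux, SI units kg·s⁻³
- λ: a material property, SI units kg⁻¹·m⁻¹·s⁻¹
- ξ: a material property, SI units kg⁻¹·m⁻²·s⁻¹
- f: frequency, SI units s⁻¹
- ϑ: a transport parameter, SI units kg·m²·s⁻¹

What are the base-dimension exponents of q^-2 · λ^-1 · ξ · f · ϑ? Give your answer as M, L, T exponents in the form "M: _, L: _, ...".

Collect each base-dimension exponent across the product:
  M: −2·(1) − (-1) + (-1) + (0) + (1) = -1
  L: −2·(0) − (-1) + (-2) + (0) + (2) = 1
  T: −2·(-3) − (-1) + (-1) + (-1) + (-1) = 4
So the dimensions are [M⁻¹ L T⁴].

M: -1, L: 1, T: 4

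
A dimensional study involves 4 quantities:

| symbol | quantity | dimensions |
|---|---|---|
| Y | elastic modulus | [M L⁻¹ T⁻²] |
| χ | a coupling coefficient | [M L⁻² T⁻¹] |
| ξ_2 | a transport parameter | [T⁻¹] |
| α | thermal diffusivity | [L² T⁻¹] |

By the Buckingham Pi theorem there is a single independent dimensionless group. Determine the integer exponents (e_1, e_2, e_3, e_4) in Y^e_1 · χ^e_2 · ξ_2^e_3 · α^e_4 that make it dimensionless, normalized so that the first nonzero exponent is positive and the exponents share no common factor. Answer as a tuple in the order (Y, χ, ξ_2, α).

M: e_1·(1) + e_2·(1) + e_3·(0) + e_4·(0) = 0
L: e_1·(-1) + e_2·(-2) + e_3·(0) + e_4·(2) = 0
T: e_1·(-2) + e_2·(-1) + e_3·(-1) + e_4·(-1) = 0
Solving this homogeneous linear system for the smallest-integer solution (first nonzero entry positive) gives (2, -2, -1, -1).

(2, -2, -1, -1)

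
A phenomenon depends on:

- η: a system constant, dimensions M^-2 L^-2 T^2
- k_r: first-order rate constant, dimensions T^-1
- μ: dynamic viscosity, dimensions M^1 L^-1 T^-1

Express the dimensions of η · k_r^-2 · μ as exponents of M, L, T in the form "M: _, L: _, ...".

M: -1, L: -3, T: 3

Collect each base-dimension exponent across the product:
  M: (-2) − 2·(0) + (1) = -1
  L: (-2) − 2·(0) + (-1) = -3
  T: (2) − 2·(-1) + (-1) = 3
So the dimensions are [M⁻¹ L⁻³ T³].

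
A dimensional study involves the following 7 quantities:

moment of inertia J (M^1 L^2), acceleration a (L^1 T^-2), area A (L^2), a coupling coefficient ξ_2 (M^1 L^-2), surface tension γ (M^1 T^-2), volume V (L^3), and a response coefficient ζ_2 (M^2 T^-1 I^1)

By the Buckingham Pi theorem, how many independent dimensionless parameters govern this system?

There are 7 variables and 4 base dimensions (M, L, T, I).
The dimension matrix has rank 4.
Independent dimensionless groups: 7 − 4 = 3.

3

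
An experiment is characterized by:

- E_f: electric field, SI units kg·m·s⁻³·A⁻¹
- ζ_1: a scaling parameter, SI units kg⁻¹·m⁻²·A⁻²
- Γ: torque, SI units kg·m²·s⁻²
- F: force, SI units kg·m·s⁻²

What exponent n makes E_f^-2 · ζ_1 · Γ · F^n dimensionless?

Balance the M exponent: (1)·n from F, plus −2·(1) + (-1) + (1) = -2 from the rest, must sum to zero.
n − 2 = 0, so n = 2.

2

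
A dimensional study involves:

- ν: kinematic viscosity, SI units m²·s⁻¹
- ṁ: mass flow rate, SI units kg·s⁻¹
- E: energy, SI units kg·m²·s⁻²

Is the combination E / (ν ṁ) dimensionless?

yes

Sum the exponent of each base dimension across the product:
  M: −[ν]_M − [ṁ]_M + [E]_M = −(0) − (1) + (1) = 0
  L: −[ν]_L − [ṁ]_L + [E]_L = −(2) − (0) + (2) = 0
  T: −[ν]_T − [ṁ]_T + [E]_T = −(-1) − (-1) + (-2) = 0
  Θ: −[ν]_Θ − [ṁ]_Θ + [E]_Θ = −(0) − (0) + (0) = 0
All base exponents vanish — dimensionless.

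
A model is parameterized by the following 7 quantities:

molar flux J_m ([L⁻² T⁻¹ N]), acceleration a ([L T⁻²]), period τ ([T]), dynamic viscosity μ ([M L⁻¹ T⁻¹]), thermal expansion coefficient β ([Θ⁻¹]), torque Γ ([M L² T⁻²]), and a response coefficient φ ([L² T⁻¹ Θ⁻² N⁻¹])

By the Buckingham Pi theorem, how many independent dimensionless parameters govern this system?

There are 7 variables and 5 base dimensions (M, L, T, Θ, N).
The dimension matrix has rank 5.
Independent dimensionless groups: 7 − 5 = 2.

2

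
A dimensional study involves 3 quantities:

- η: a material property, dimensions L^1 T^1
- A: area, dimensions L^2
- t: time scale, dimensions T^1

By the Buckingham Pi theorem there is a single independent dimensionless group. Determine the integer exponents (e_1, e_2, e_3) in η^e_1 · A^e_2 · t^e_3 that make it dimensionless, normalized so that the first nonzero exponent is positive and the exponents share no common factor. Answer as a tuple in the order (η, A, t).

L: e_1·(1) + e_2·(2) + e_3·(0) = 0
T: e_1·(1) + e_2·(0) + e_3·(1) = 0
Solving this homogeneous linear system for the smallest-integer solution (first nonzero entry positive) gives (2, -1, -2).

(2, -1, -2)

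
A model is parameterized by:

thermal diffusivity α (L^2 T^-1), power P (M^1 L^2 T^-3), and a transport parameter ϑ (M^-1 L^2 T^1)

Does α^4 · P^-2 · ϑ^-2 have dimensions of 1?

yes

Sum the exponent of each base dimension across the product:
  M: 4·[α]_M − 2·[P]_M − 2·[ϑ]_M = 4·(0) − 2·(1) − 2·(-1) = 0
  L: 4·[α]_L − 2·[P]_L − 2·[ϑ]_L = 4·(2) − 2·(2) − 2·(2) = 0
  T: 4·[α]_T − 2·[P]_T − 2·[ϑ]_T = 4·(-1) − 2·(-3) − 2·(1) = 0
All base exponents vanish — dimensionless.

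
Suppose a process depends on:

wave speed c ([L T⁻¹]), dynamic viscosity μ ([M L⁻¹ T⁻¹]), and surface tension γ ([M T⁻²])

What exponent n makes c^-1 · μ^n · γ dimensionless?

Balance the M exponent: (1)·n from μ, plus −(0) + (1) = 1 from the rest, must sum to zero.
n + 1 = 0, so n = -1.

-1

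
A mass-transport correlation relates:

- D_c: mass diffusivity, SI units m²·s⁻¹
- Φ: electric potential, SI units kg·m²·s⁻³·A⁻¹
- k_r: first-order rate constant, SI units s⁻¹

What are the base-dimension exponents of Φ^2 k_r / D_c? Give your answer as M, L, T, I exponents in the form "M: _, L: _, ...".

Collect each base-dimension exponent across the product:
  M: −(0) + 2·(1) + (0) = 2
  L: −(2) + 2·(2) + (0) = 2
  T: −(-1) + 2·(-3) + (-1) = -6
  I: −(0) + 2·(-1) + (0) = -2
So the dimensions are [M² L² T⁻⁶ I⁻²].

M: 2, L: 2, T: -6, I: -2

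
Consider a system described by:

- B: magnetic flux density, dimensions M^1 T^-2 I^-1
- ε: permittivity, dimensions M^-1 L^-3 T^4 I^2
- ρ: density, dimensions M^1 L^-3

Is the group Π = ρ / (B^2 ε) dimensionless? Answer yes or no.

yes

Sum the exponent of each base dimension across the product:
  M: −2·[B]_M − [ε]_M + [ρ]_M = −2·(1) − (-1) + (1) = 0
  L: −2·[B]_L − [ε]_L + [ρ]_L = −2·(0) − (-3) + (-3) = 0
  T: −2·[B]_T − [ε]_T + [ρ]_T = −2·(-2) − (4) + (0) = 0
  I: −2·[B]_I − [ε]_I + [ρ]_I = −2·(-1) − (2) + (0) = 0
All base exponents vanish — dimensionless.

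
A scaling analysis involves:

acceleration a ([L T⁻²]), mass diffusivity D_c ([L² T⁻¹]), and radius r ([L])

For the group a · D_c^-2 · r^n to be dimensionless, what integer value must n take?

Balance the L exponent: (1)·n from r, plus (1) − 2·(2) = -3 from the rest, must sum to zero.
n − 3 = 0, so n = 3.

3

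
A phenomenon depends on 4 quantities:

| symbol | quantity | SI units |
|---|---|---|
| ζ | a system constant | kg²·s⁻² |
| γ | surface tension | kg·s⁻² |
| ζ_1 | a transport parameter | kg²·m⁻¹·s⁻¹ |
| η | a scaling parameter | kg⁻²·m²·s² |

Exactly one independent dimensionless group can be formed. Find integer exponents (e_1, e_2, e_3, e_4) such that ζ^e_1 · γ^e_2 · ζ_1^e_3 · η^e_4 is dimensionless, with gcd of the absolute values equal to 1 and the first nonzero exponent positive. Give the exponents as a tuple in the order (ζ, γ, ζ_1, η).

(2, -2, -2, -1)

M: e_1·(2) + e_2·(1) + e_3·(2) + e_4·(-2) = 0
L: e_1·(0) + e_2·(0) + e_3·(-1) + e_4·(2) = 0
T: e_1·(-2) + e_2·(-2) + e_3·(-1) + e_4·(2) = 0
Solving this homogeneous linear system for the smallest-integer solution (first nonzero entry positive) gives (2, -2, -2, -1).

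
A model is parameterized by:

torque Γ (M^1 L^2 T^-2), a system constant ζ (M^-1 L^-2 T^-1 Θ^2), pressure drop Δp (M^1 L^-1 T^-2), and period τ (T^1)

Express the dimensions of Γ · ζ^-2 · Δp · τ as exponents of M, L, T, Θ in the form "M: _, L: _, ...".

M: 4, L: 5, T: -1, Θ: -4

Collect each base-dimension exponent across the product:
  M: (1) − 2·(-1) + (1) + (0) = 4
  L: (2) − 2·(-2) + (-1) + (0) = 5
  T: (-2) − 2·(-1) + (-2) + (1) = -1
  Θ: (0) − 2·(2) + (0) + (0) = -4
So the dimensions are [M⁴ L⁵ T⁻¹ Θ⁻⁴].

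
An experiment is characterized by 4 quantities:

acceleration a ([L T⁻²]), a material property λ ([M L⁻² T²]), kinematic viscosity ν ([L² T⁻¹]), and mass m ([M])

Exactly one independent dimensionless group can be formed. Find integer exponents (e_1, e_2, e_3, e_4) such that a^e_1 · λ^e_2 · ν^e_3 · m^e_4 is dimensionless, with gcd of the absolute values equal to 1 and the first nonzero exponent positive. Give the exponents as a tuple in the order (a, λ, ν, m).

M: e_1·(0) + e_2·(1) + e_3·(0) + e_4·(1) = 0
L: e_1·(1) + e_2·(-2) + e_3·(2) + e_4·(0) = 0
T: e_1·(-2) + e_2·(2) + e_3·(-1) + e_4·(0) = 0
Solving this homogeneous linear system for the smallest-integer solution (first nonzero entry positive) gives (2, 3, 2, -3).

(2, 3, 2, -3)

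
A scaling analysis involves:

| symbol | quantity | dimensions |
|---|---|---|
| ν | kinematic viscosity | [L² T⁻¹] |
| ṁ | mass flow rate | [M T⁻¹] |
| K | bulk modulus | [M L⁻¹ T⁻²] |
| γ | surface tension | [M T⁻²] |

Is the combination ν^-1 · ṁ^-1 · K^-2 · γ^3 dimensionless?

yes

Sum the exponent of each base dimension across the product:
  M: −[ν]_M − [ṁ]_M − 2·[K]_M + 3·[γ]_M = −(0) − (1) − 2·(1) + 3·(1) = 0
  L: −[ν]_L − [ṁ]_L − 2·[K]_L + 3·[γ]_L = −(2) − (0) − 2·(-1) + 3·(0) = 0
  T: −[ν]_T − [ṁ]_T − 2·[K]_T + 3·[γ]_T = −(-1) − (-1) − 2·(-2) + 3·(-2) = 0
All base exponents vanish — dimensionless.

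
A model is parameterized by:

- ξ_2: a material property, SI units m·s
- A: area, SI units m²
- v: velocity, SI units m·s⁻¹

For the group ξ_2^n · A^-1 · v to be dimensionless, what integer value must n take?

1

Balance the L exponent: (1)·n from ξ_2, plus −(2) + (1) = -1 from the rest, must sum to zero.
n − 1 = 0, so n = 1.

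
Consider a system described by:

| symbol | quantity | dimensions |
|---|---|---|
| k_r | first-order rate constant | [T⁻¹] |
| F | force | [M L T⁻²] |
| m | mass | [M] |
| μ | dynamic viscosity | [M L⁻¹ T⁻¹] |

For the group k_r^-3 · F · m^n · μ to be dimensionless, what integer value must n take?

Balance the M exponent: (1)·n from m, plus −3·(0) + (1) + (1) = 2 from the rest, must sum to zero.
n + 2 = 0, so n = -2.

-2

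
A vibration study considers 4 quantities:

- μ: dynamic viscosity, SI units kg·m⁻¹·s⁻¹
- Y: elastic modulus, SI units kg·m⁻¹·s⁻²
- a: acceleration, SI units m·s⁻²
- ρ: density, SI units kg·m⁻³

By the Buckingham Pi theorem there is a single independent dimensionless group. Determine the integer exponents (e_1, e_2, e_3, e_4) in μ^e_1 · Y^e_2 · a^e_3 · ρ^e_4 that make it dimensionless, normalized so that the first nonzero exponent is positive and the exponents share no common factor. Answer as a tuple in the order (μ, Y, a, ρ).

M: e_1·(1) + e_2·(1) + e_3·(0) + e_4·(1) = 0
L: e_1·(-1) + e_2·(-1) + e_3·(1) + e_4·(-3) = 0
T: e_1·(-1) + e_2·(-2) + e_3·(-2) + e_4·(0) = 0
Solving this homogeneous linear system for the smallest-integer solution (first nonzero entry positive) gives (2, -3, 2, 1).

(2, -3, 2, 1)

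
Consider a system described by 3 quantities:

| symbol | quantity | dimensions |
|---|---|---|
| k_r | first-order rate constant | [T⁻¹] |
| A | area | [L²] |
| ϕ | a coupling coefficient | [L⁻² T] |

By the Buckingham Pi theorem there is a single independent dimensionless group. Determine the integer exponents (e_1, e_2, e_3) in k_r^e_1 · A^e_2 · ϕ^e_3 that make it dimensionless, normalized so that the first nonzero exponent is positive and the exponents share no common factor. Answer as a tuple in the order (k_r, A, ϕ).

L: e_1·(0) + e_2·(2) + e_3·(-2) = 0
T: e_1·(-1) + e_2·(0) + e_3·(1) = 0
Solving this homogeneous linear system for the smallest-integer solution (first nonzero entry positive) gives (1, 1, 1).

(1, 1, 1)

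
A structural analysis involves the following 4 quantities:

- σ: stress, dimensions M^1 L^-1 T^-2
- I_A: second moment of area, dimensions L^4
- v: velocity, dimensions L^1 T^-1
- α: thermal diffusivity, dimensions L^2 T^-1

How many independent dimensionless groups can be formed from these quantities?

1

There are 4 variables and 3 base dimensions (M, L, T).
The dimension matrix has rank 3.
Independent dimensionless groups: 4 − 3 = 1.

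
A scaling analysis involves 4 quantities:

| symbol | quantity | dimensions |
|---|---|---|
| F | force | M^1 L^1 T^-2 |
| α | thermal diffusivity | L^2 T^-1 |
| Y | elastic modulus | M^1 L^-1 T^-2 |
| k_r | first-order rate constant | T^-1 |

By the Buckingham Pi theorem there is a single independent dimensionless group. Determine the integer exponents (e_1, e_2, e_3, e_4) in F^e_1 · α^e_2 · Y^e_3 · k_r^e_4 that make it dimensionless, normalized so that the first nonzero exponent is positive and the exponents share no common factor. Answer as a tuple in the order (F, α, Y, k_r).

(1, -1, -1, 1)

M: e_1·(1) + e_2·(0) + e_3·(1) + e_4·(0) = 0
L: e_1·(1) + e_2·(2) + e_3·(-1) + e_4·(0) = 0
T: e_1·(-2) + e_2·(-1) + e_3·(-2) + e_4·(-1) = 0
Solving this homogeneous linear system for the smallest-integer solution (first nonzero entry positive) gives (1, -1, -1, 1).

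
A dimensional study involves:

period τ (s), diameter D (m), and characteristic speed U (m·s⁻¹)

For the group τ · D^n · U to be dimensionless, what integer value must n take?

Balance the L exponent: (1)·n from D, plus (0) + (1) = 1 from the rest, must sum to zero.
n + 1 = 0, so n = -1.

-1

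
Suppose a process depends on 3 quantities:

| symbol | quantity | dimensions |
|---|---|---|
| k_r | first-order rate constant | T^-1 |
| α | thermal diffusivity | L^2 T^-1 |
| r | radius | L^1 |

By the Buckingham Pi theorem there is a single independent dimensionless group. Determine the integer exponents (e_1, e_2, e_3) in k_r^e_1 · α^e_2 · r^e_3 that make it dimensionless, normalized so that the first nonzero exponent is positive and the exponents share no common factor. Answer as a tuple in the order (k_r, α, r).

(1, -1, 2)

L: e_1·(0) + e_2·(2) + e_3·(1) = 0
T: e_1·(-1) + e_2·(-1) + e_3·(0) = 0
Solving this homogeneous linear system for the smallest-integer solution (first nonzero entry positive) gives (1, -1, 2).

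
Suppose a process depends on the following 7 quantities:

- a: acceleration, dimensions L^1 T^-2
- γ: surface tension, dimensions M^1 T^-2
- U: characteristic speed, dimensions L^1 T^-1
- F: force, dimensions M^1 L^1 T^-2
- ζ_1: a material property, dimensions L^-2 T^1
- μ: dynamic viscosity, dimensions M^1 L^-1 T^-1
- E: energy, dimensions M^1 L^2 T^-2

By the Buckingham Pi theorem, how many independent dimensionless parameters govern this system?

4

There are 7 variables and 3 base dimensions (M, L, T).
The dimension matrix has rank 3.
Independent dimensionless groups: 7 − 3 = 4.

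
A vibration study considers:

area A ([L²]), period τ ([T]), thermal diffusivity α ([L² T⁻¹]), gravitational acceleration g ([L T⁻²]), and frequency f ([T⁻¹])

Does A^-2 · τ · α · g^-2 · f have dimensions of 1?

Sum the exponent of each base dimension across the product:
  L: −2·[A]_L + [τ]_L + [α]_L − 2·[g]_L + [f]_L = −2·(2) + (0) + (2) − 2·(1) + (0) = -4
  T: −2·[A]_T + [τ]_T + [α]_T − 2·[g]_T + [f]_T = −2·(0) + (1) + (-1) − 2·(-2) + (-1) = 3
Net dimensions [L⁻⁴ T³] ≠ [1] — not dimensionless.

no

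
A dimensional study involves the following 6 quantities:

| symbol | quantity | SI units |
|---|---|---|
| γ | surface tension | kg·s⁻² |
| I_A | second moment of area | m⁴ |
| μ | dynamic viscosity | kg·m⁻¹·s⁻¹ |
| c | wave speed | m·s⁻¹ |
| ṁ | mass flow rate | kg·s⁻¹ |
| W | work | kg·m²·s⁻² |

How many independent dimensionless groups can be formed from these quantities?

3

There are 6 variables and 3 base dimensions (M, L, T).
The dimension matrix has rank 3.
Independent dimensionless groups: 6 − 3 = 3.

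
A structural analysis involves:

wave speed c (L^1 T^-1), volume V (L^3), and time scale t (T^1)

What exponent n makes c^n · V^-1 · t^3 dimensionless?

Balance the L exponent: (1)·n from c, plus −(3) + 3·(0) = -3 from the rest, must sum to zero.
n − 3 = 0, so n = 3.

3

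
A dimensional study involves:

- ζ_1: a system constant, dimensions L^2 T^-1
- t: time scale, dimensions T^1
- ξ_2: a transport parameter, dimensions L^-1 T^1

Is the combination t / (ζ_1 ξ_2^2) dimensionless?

yes

Sum the exponent of each base dimension across the product:
  L: −[ζ_1]_L + [t]_L − 2·[ξ_2]_L = −(2) + (0) − 2·(-1) = 0
  T: −[ζ_1]_T + [t]_T − 2·[ξ_2]_T = −(-1) + (1) − 2·(1) = 0
All base exponents vanish — dimensionless.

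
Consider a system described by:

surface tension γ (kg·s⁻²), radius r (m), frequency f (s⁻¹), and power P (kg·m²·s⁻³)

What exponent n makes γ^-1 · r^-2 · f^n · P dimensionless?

-1

Balance the T exponent: (-1)·n from f, plus −(-2) − 2·(0) + (-3) = -1 from the rest, must sum to zero.
−n − 1 = 0, so n = -1.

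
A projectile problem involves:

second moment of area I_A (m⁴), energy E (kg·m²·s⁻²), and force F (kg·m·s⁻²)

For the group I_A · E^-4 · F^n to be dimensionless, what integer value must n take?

Balance the M exponent: (1)·n from F, plus (0) − 4·(1) = -4 from the rest, must sum to zero.
n − 4 = 0, so n = 4.

4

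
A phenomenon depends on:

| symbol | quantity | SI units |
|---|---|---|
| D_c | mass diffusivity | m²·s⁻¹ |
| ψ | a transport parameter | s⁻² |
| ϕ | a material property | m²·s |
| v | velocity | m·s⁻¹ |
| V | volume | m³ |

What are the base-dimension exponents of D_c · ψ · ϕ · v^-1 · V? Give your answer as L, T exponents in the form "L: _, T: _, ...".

Collect each base-dimension exponent across the product:
  L: (2) + (0) + (2) − (1) + (3) = 6
  T: (-1) + (-2) + (1) − (-1) + (0) = -1
So the dimensions are [L⁶ T⁻¹].

L: 6, T: -1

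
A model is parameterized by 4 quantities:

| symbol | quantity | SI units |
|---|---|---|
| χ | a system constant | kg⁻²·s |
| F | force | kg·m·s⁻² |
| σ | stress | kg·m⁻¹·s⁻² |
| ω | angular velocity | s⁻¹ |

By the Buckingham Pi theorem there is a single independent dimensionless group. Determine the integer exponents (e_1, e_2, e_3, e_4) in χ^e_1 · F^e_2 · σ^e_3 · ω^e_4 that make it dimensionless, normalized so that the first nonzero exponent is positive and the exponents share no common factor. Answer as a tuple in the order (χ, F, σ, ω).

(1, 1, 1, -3)

M: e_1·(-2) + e_2·(1) + e_3·(1) + e_4·(0) = 0
L: e_1·(0) + e_2·(1) + e_3·(-1) + e_4·(0) = 0
T: e_1·(1) + e_2·(-2) + e_3·(-2) + e_4·(-1) = 0
Solving this homogeneous linear system for the smallest-integer solution (first nonzero entry positive) gives (1, 1, 1, -3).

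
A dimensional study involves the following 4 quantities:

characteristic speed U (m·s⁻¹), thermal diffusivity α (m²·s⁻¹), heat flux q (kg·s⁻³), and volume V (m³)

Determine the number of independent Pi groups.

There are 4 variables and 3 base dimensions (M, L, T).
The dimension matrix has rank 3.
Independent dimensionless groups: 4 − 3 = 1.

1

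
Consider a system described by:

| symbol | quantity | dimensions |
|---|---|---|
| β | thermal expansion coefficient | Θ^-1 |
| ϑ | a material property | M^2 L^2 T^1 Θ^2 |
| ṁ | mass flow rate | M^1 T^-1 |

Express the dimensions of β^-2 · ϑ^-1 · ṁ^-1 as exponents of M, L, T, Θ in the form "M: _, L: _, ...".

M: -3, L: -2, T: 0, Θ: 0

Collect each base-dimension exponent across the product:
  M: −2·(0) − (2) − (1) = -3
  L: −2·(0) − (2) − (0) = -2
  T: −2·(0) − (1) − (-1) = 0
  Θ: −2·(-1) − (2) − (0) = 0
So the dimensions are [M⁻³ L⁻²].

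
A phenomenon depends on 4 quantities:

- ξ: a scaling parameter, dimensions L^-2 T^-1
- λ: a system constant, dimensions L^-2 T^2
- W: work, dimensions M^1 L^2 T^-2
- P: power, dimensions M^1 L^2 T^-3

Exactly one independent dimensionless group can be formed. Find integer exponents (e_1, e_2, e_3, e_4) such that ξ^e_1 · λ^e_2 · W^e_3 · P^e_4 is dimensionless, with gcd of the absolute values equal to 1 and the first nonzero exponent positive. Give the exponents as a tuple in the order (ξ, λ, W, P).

(1, -1, 3, -3)

M: e_1·(0) + e_2·(0) + e_3·(1) + e_4·(1) = 0
L: e_1·(-2) + e_2·(-2) + e_3·(2) + e_4·(2) = 0
T: e_1·(-1) + e_2·(2) + e_3·(-2) + e_4·(-3) = 0
Solving this homogeneous linear system for the smallest-integer solution (first nonzero entry positive) gives (1, -1, 3, -3).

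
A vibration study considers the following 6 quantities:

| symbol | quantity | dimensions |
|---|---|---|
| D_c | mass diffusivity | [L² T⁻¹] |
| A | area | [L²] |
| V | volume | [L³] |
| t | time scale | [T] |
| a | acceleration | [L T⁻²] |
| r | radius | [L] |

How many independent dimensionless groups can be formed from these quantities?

4

There are 6 variables and 2 base dimensions (L, T).
The dimension matrix has rank 2.
Independent dimensionless groups: 6 − 2 = 4.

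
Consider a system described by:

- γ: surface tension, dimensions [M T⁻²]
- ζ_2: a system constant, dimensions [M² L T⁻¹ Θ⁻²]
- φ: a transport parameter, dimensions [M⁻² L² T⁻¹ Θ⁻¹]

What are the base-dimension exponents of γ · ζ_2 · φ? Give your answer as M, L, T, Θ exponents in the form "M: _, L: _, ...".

Collect each base-dimension exponent across the product:
  M: (1) + (2) + (-2) = 1
  L: (0) + (1) + (2) = 3
  T: (-2) + (-1) + (-1) = -4
  Θ: (0) + (-2) + (-1) = -3
So the dimensions are [M L³ T⁻⁴ Θ⁻³].

M: 1, L: 3, T: -4, Θ: -3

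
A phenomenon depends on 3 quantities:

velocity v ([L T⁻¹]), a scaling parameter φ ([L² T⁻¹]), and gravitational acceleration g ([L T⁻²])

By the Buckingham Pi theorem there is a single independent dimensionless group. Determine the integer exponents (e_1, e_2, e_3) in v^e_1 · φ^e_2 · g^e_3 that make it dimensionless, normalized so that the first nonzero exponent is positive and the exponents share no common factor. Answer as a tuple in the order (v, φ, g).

L: e_1·(1) + e_2·(2) + e_3·(1) = 0
T: e_1·(-1) + e_2·(-1) + e_3·(-2) = 0
Solving this homogeneous linear system for the smallest-integer solution (first nonzero entry positive) gives (3, -1, -1).

(3, -1, -1)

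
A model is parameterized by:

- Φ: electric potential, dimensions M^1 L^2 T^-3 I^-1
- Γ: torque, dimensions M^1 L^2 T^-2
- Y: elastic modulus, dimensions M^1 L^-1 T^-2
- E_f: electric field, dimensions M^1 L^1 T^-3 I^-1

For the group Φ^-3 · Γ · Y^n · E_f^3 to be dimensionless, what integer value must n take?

-1

Balance the M exponent: (1)·n from Y, plus −3·(1) + (1) + 3·(1) = 1 from the rest, must sum to zero.
n + 1 = 0, so n = -1.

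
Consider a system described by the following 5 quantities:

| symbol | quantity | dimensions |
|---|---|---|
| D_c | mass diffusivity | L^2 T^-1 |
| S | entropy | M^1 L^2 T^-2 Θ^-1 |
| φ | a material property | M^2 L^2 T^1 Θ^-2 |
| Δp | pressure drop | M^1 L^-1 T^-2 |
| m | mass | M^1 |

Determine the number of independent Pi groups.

1

There are 5 variables and 4 base dimensions (M, L, T, Θ).
The dimension matrix has rank 4.
Independent dimensionless groups: 5 − 4 = 1.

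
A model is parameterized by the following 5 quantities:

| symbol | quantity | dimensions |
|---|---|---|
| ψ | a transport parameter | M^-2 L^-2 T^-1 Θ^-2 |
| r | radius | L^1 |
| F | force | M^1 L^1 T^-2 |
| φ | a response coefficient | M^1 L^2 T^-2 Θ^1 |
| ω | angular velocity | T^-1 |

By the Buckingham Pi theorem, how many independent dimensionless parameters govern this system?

1

There are 5 variables and 4 base dimensions (M, L, T, Θ).
The dimension matrix has rank 4.
Independent dimensionless groups: 5 − 4 = 1.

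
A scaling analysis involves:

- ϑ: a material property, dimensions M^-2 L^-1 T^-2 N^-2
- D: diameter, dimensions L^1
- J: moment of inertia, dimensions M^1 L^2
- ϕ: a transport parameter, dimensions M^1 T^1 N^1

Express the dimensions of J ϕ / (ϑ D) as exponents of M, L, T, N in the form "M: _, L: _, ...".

Collect each base-dimension exponent across the product:
  M: −(-2) − (0) + (1) + (1) = 4
  L: −(-1) − (1) + (2) + (0) = 2
  T: −(-2) − (0) + (0) + (1) = 3
  N: −(-2) − (0) + (0) + (1) = 3
So the dimensions are [M⁴ L² T³ N³].

M: 4, L: 2, T: 3, N: 3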